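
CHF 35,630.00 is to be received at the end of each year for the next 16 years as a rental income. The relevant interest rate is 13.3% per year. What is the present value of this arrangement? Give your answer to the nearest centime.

CHF 231,563.04

This is an ordinary annuity: 16 payments of CHF 35,630.00 at the end of each year.
Periodic rate r = 0.133 per year.
PV = PMT × [(1 − (1+r)^−n)/r] = 35,630 × [1 − (1+r)^−16] / r = CHF 231,563.04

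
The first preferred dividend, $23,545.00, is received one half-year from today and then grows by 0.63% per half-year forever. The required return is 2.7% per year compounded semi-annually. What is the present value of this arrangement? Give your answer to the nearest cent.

Periodic rate r = 0.027/2 per half-year.
Growing perpetuity (Gordon): PV = PMT₁ / (r − g) = 23,545 / (r − 0.0063) = $3,270,138.89.

$3,270,138.89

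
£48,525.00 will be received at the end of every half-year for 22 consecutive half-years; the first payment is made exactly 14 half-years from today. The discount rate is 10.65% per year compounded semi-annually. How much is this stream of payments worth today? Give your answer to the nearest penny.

£315,966.88

Ordinary annuity of 22 payments, first payment at period 14.
Periodic rate r = 0.1065/2 per half-year; n is counted in half-years.
The ordinary-annuity PV formula values the stream one period before the first payment (period 13); discount that back 13 periods:
PV₀ = 48,525 × [1 − (1+r)^−22] / r × (1+r)^−13 = £315,966.88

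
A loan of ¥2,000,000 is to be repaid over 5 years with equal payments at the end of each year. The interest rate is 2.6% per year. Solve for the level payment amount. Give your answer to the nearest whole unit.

¥431,734

Level ordinary annuity; solve PV = PMT × [(1 − (1+r)^−n)/r] for PMT.
Periodic rate r = 0.026 per year.
With n = 5: PMT = 2,000,000 / ([(1 − (1+r)^−n)/r]) = ¥431,734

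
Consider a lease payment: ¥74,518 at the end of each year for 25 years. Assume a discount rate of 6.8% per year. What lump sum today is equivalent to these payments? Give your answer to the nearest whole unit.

This is an ordinary annuity: 25 payments of ¥74,518 at the end of each year.
Periodic rate r = 0.068 per year.
PV = PMT × [(1 − (1+r)^−n)/r] = 74,518 × [1 − (1+r)^−25] / r = ¥884,275

¥884,275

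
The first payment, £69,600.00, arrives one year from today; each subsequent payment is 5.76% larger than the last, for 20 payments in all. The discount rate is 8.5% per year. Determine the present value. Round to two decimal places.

Periodic rate r = 0.085 per year.
Growing ordinary annuity: PV = PMT₁ × [1 − ((1+g)/(1+r))^n] / (r − g) = 69,600 × [1 − ((1+0.0576)/(1+r))^20] / (r − 0.0576) = £1,017,171.05.

£1,017,171.05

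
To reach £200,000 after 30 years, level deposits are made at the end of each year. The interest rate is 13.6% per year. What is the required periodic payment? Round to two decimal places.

£606.45

Level ordinary annuity; solve FV = PMT × [((1+r)^n − 1)/r] for PMT.
Periodic rate r = 0.136 per year.
With n = 30: PMT = 200,000 / ([((1+r)^n − 1)/r]) = £606.45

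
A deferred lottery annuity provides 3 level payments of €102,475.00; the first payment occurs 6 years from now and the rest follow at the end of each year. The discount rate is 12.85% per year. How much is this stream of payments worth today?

Ordinary annuity of 3 payments, first payment at period 6.
Periodic rate r = 0.1285 per year.
The ordinary-annuity PV formula values the stream one period before the first payment (period 5); discount that back 5 periods:
PV₀ = 102,475 × [1 − (1+r)^−3] / r × (1+r)^−5 = €132,538.27

€132,538.27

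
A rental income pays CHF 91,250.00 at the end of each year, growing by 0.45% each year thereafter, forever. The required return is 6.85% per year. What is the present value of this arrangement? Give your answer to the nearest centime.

Periodic rate r = 0.0685 per year.
Growing perpetuity (Gordon): PV = PMT₁ / (r − g) = 91,250 / (r − 0.0045) = CHF 1,425,781.25.

CHF 1,425,781.25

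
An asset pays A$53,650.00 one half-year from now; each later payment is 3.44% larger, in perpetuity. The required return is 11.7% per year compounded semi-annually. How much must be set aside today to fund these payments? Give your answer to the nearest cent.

A$2,226,141.08

Periodic rate r = 0.117/2 per half-year.
Growing perpetuity (Gordon): PV = PMT₁ / (r − g) = 53,650 / (r − 0.0344) = A$2,226,141.08.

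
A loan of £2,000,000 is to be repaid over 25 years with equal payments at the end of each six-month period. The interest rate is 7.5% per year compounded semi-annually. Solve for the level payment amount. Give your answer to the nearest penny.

£89,148.44

Level ordinary annuity; solve PV = PMT × [(1 − (1+r)^−n)/r] for PMT.
Periodic rate r = 0.075/2 per half-year; n is counted in half-years.
With n = 50: PMT = 2,000,000 / ([(1 − (1+r)^−n)/r]) = £89,148.44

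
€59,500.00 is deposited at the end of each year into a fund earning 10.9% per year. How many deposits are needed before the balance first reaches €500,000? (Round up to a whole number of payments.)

7 payments

Periodic rate r = 0.109 per year.
Ordinary annuity FV: 500,000 = 59,500 × [((1+r)^n − 1)/r].
(1+r)^n = 1 + 500,000 × r / 59,500, so n = ln(1 + 500,000·r/59,500) / ln(1+r) = 6.28.
Round up to a whole number of payments: n = 7.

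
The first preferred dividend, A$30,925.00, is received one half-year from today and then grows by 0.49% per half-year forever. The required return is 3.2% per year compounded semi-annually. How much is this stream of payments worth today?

A$2,786,036.04

Periodic rate r = 0.032/2 per half-year.
Growing perpetuity (Gordon): PV = PMT₁ / (r − g) = 30,925 / (r − 0.0049) = A$2,786,036.04.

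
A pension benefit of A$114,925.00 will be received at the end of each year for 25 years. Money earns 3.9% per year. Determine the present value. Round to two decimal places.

A$1,814,495.63

This is an ordinary annuity: 25 payments of A$114,925.00 at the end of each year.
Periodic rate r = 0.039 per year.
PV = PMT × [(1 − (1+r)^−n)/r] = 114,925 × [1 − (1+r)^−25] / r = A$1,814,495.63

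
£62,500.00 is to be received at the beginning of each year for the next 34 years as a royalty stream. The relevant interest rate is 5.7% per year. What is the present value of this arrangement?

This is an annuity due: 34 payments of £62,500.00 at the beginning of each year.
Periodic rate r = 0.057 per year.
PV = PMT × [(1 − (1+r)^−n)/r] × (1+r) = 62,500 × [1 − (1+r)^−34] / r × (1+r) = £982,983.97

£982,983.97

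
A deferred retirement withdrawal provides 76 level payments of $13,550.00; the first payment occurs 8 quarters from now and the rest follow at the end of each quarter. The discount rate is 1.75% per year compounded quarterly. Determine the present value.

Ordinary annuity of 76 payments, first payment at period 8.
Periodic rate r = 0.0175/4 per quarter; n is counted in quarters.
The ordinary-annuity PV formula values the stream one period before the first payment (period 7); discount that back 7 periods:
PV₀ = 13,550 × [1 − (1+r)^−76] / r × (1+r)^−7 = $848,163.15

$848,163.15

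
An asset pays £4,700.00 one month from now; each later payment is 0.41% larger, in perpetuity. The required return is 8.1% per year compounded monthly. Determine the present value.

£1,773,584.91

Periodic rate r = 0.081/12 per month.
Growing perpetuity (Gordon): PV = PMT₁ / (r − g) = 4,700 / (r − 0.0041) = £1,773,584.91.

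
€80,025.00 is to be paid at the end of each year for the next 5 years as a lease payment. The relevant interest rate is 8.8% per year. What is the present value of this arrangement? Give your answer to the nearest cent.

€312,891.36

This is an ordinary annuity: 5 payments of €80,025.00 at the end of each year.
Periodic rate r = 0.088 per year.
PV = PMT × [(1 − (1+r)^−n)/r] = 80,025 × [1 − (1+r)^−5] / r = €312,891.36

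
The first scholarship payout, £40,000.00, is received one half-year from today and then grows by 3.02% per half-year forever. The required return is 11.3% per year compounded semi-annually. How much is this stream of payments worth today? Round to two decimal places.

£1,520,912.55

Periodic rate r = 0.113/2 per half-year.
Growing perpetuity (Gordon): PV = PMT₁ / (r − g) = 40,000 / (r − 0.0302) = £1,520,912.55.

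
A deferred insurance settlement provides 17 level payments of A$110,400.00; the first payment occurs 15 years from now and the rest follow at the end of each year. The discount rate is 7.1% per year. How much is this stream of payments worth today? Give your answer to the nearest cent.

Ordinary annuity of 17 payments, first payment at period 15.
Periodic rate r = 0.071 per year.
The ordinary-annuity PV formula values the stream one period before the first payment (period 14); discount that back 14 periods:
PV₀ = 110,400 × [1 − (1+r)^−17] / r × (1+r)^−14 = A$409,739.04

A$409,739.04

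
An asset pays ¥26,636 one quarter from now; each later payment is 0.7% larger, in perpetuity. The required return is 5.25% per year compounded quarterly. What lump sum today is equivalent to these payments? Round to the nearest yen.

Periodic rate r = 0.0525/4 per quarter.
Growing perpetuity (Gordon): PV = PMT₁ / (r − g) = 26,636 / (r − 0.007) = ¥4,348,735.

¥4,348,735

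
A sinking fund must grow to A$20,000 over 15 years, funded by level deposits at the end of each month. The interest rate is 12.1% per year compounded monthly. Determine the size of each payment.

Level ordinary annuity; solve FV = PMT × [((1+r)^n − 1)/r] for PMT.
Periodic rate r = 0.121/12 per month; n is counted in months.
With n = 180: PMT = 20,000 / ([((1+r)^n − 1)/r]) = A$39.66

A$39.66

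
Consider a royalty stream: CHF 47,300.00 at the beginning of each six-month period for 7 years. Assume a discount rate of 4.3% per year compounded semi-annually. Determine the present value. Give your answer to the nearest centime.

CHF 578,809.04

This is an annuity due: 14 payments of CHF 47,300.00 at the beginning of each six-month period.
Periodic rate r = 0.043/2 per half-year; n is counted in half-years.
PV = PMT × [(1 − (1+r)^−n)/r] × (1+r) = 47,300 × [1 − (1+r)^−14] / r × (1+r) = CHF 578,809.04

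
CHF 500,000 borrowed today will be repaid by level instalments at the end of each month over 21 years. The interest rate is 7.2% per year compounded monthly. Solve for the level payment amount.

CHF 3,853.40

Level ordinary annuity; solve PV = PMT × [(1 − (1+r)^−n)/r] for PMT.
Periodic rate r = 0.072/12 per month; n is counted in months.
With n = 252: PMT = 500,000 / ([(1 − (1+r)^−n)/r]) = CHF 3,853.40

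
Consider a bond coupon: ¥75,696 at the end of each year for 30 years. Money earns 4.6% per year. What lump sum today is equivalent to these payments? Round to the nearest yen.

This is an ordinary annuity: 30 payments of ¥75,696 at the end of each year.
Periodic rate r = 0.046 per year.
PV = PMT × [(1 − (1+r)^−n)/r] = 75,696 × [1 − (1+r)^−30] / r = ¥1,218,627

¥1,218,627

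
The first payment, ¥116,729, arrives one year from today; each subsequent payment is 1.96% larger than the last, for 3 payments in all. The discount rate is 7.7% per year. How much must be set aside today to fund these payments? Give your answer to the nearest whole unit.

Periodic rate r = 0.077 per year.
Growing ordinary annuity: PV = PMT₁ × [1 − ((1+g)/(1+r))^n] / (r − g) = 116,729 × [1 − ((1+0.0196)/(1+r))^3] / (r − 0.0196) = ¥308,129.

¥308,129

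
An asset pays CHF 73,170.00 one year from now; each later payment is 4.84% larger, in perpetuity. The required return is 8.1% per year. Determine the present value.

Periodic rate r = 0.081 per year.
Growing perpetuity (Gordon): PV = PMT₁ / (r − g) = 73,170 / (r − 0.0484) = CHF 2,244,478.53.

CHF 2,244,478.53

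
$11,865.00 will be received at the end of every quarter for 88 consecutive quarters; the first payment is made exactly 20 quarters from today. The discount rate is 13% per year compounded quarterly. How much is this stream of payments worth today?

$186,909.55

Ordinary annuity of 88 payments, first payment at period 20.
Periodic rate r = 0.13/4 per quarter; n is counted in quarters.
The ordinary-annuity PV formula values the stream one period before the first payment (period 19); discount that back 19 periods:
PV₀ = 11,865 × [1 − (1+r)^−88] / r × (1+r)^−19 = $186,909.55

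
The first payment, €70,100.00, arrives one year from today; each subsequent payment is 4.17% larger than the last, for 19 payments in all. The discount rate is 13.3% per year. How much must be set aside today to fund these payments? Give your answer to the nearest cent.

Periodic rate r = 0.133 per year.
Growing ordinary annuity: PV = PMT₁ × [1 − ((1+g)/(1+r))^n] / (r − g) = 70,100 × [1 − ((1+0.0417)/(1+r))^19] / (r − 0.0417) = €612,205.64.

€612,205.64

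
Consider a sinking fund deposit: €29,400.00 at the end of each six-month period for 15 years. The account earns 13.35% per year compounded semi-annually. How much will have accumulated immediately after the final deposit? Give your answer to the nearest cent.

€2,619,932.33

This is an ordinary annuity: 30 deposits of €29,400.00 at the end of each six-month period.
Periodic rate r = 0.1335/2 per half-year; n is counted in half-years.
FV = PMT × [((1+r)^n − 1)/r] = 29,400 × [(1+r)^30 − 1] / r = €2,619,932.33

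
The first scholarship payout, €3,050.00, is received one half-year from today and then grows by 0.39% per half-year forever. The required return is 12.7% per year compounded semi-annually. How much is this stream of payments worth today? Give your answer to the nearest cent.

€51,174.50

Periodic rate r = 0.127/2 per half-year.
Growing perpetuity (Gordon): PV = PMT₁ / (r − g) = 3,050 / (r − 0.0039) = €51,174.50.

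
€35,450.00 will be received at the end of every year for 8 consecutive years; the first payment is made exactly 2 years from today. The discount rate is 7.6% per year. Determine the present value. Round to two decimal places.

€192,237.45

Ordinary annuity of 8 payments, first payment at period 2.
Periodic rate r = 0.076 per year.
The ordinary-annuity PV formula values the stream one period before the first payment (period 1); discount that back 1 periods:
PV₀ = 35,450 × [1 − (1+r)^−8] / r × (1+r)^−1 = €192,237.45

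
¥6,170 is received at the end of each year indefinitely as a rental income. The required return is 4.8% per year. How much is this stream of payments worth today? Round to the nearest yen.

Periodic rate r = 0.048 per year.
Level perpetuity: PV = PMT / r = 6,170 / (0.048) = ¥128,542.

¥128,542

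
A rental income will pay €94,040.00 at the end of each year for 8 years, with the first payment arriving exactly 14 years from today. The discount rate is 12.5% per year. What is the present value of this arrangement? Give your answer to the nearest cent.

Ordinary annuity of 8 payments, first payment at period 14.
Periodic rate r = 0.125 per year.
The ordinary-annuity PV formula values the stream one period before the first payment (period 13); discount that back 13 periods:
PV₀ = 94,040 × [1 − (1+r)^−8] / r × (1+r)^−13 = €99,295.97

€99,295.97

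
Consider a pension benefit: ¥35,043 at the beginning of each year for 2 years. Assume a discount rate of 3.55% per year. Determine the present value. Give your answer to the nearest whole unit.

This is an annuity due: 2 payments of ¥35,043 at the beginning of each year.
Periodic rate r = 0.0355 per year.
PV = PMT × [(1 − (1+r)^−n)/r] × (1+r) = 35,043 × [1 − (1+r)^−2] / r × (1+r) = ¥68,885

¥68,885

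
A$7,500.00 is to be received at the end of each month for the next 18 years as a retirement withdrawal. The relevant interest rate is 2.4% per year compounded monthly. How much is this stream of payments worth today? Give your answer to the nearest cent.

A$1,314,414.29

This is an ordinary annuity: 216 payments of A$7,500.00 at the end of each month.
Periodic rate r = 0.024/12 per month; n is counted in months.
PV = PMT × [(1 − (1+r)^−n)/r] = 7,500 × [1 − (1+r)^−216] / r = A$1,314,414.29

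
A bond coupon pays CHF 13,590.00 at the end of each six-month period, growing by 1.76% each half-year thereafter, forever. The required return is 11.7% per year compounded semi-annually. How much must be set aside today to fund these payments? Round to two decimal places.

CHF 332,273.84

Periodic rate r = 0.117/2 per half-year.
Growing perpetuity (Gordon): PV = PMT₁ / (r − g) = 13,590 / (r − 0.0176) = CHF 332,273.84.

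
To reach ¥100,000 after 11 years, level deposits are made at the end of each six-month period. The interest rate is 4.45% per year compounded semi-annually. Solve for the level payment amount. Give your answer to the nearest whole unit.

¥3,573

Level ordinary annuity; solve FV = PMT × [((1+r)^n − 1)/r] for PMT.
Periodic rate r = 0.0445/2 per half-year; n is counted in half-years.
With n = 22: PMT = 100,000 / ([((1+r)^n − 1)/r]) = ¥3,573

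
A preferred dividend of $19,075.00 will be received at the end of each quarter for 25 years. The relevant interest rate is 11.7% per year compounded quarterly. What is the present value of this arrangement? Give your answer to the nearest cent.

$615,640.26

This is an ordinary annuity: 100 payments of $19,075.00 at the end of each quarter.
Periodic rate r = 0.117/4 per quarter; n is counted in quarters.
PV = PMT × [(1 − (1+r)^−n)/r] = 19,075 × [1 − (1+r)^−100] / r = $615,640.26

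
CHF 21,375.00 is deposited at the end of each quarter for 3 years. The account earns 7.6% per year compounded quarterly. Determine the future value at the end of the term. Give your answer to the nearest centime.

CHF 285,076.68

This is an ordinary annuity: 12 deposits of CHF 21,375.00 at the end of each quarter.
Periodic rate r = 0.076/4 per quarter; n is counted in quarters.
FV = PMT × [((1+r)^n − 1)/r] = 21,375 × [(1+r)^12 − 1] / r = CHF 285,076.68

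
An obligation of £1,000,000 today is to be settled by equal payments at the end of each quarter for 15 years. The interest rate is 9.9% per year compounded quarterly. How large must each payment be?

Level ordinary annuity; solve PV = PMT × [(1 − (1+r)^−n)/r] for PMT.
Periodic rate r = 0.099/4 per quarter; n is counted in quarters.
With n = 60: PMT = 1,000,000 / ([(1 − (1+r)^−n)/r]) = £32,169.37

£32,169.37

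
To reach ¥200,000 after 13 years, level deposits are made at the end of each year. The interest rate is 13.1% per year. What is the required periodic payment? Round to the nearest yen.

Level ordinary annuity; solve FV = PMT × [((1+r)^n − 1)/r] for PMT.
Periodic rate r = 0.131 per year.
With n = 13: PMT = 200,000 / ([((1+r)^n − 1)/r]) = ¥6,625

¥6,625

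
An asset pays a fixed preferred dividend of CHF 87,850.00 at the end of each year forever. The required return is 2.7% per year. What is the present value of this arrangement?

CHF 3,253,703.70

Periodic rate r = 0.027 per year.
Level perpetuity: PV = PMT / r = 87,850 / (0.027) = CHF 3,253,703.70.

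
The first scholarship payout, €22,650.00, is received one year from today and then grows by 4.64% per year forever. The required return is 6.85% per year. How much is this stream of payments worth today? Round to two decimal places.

€1,024,886.88

Periodic rate r = 0.0685 per year.
Growing perpetuity (Gordon): PV = PMT₁ / (r − g) = 22,650 / (r − 0.0464) = €1,024,886.88.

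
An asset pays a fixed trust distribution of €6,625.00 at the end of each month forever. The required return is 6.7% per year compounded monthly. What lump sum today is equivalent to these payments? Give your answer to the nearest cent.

€1,186,567.16

Periodic rate r = 0.067/12 per month.
Level perpetuity: PV = PMT / r = 6,625 / (0.067/12) = €1,186,567.16.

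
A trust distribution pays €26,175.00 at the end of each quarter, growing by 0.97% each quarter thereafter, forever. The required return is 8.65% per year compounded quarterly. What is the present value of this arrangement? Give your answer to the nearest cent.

€2,194,968.55

Periodic rate r = 0.0865/4 per quarter.
Growing perpetuity (Gordon): PV = PMT₁ / (r − g) = 26,175 / (r − 0.0097) = €2,194,968.55.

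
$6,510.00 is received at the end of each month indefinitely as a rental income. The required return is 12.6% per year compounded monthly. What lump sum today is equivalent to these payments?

Periodic rate r = 0.126/12 per month.
Level perpetuity: PV = PMT / r = 6,510 / (0.126/12) = $620,000.00.

$620,000.00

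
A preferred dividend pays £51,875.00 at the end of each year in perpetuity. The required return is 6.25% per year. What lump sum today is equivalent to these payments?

£830,000.00

Periodic rate r = 0.0625 per year.
Level perpetuity: PV = PMT / r = 51,875 / (0.0625) = £830,000.00.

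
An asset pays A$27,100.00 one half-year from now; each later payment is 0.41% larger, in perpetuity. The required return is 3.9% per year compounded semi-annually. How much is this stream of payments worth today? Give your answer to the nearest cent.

A$1,759,740.26

Periodic rate r = 0.039/2 per half-year.
Growing perpetuity (Gordon): PV = PMT₁ / (r − g) = 27,100 / (r − 0.0041) = A$1,759,740.26.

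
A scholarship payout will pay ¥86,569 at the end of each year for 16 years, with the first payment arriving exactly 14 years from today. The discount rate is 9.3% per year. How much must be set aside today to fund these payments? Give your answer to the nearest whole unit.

Ordinary annuity of 16 payments, first payment at period 14.
Periodic rate r = 0.093 per year.
The ordinary-annuity PV formula values the stream one period before the first payment (period 13); discount that back 13 periods:
PV₀ = 86,569 × [1 − (1+r)^−16] / r × (1+r)^−13 = ¥222,351

¥222,351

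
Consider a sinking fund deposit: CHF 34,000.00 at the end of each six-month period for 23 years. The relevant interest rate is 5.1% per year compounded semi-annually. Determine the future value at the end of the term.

This is an ordinary annuity: 46 deposits of CHF 34,000.00 at the end of each six-month period.
Periodic rate r = 0.051/2 per half-year; n is counted in half-years.
FV = PMT × [((1+r)^n − 1)/r] = 34,000 × [(1+r)^46 − 1] / r = CHF 2,912,660.05

CHF 2,912,660.05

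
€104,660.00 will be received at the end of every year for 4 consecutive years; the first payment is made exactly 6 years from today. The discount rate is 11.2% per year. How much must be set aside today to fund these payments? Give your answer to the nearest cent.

€190,155.55

Ordinary annuity of 4 payments, first payment at period 6.
Periodic rate r = 0.112 per year.
The ordinary-annuity PV formula values the stream one period before the first payment (period 5); discount that back 5 periods:
PV₀ = 104,660 × [1 − (1+r)^−4] / r × (1+r)^−5 = €190,155.55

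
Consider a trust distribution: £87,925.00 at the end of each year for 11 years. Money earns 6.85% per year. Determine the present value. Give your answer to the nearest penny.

This is an ordinary annuity: 11 payments of £87,925.00 at the end of each year.
Periodic rate r = 0.0685 per year.
PV = PMT × [(1 − (1+r)^−n)/r] = 87,925 × [1 − (1+r)^−11] / r = £664,275.31

£664,275.31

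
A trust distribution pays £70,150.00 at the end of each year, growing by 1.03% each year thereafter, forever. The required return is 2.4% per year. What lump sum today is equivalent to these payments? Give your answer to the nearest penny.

£5,120,437.96

Periodic rate r = 0.024 per year.
Growing perpetuity (Gordon): PV = PMT₁ / (r − g) = 70,150 / (r − 0.0103) = £5,120,437.96.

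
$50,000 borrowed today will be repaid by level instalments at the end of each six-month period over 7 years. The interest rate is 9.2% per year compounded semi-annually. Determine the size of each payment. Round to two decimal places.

Level ordinary annuity; solve PV = PMT × [(1 − (1+r)^−n)/r] for PMT.
Periodic rate r = 0.092/2 per half-year; n is counted in half-years.
With n = 14: PMT = 50,000 / ([(1 − (1+r)^−n)/r]) = $4,922.84

$4,922.84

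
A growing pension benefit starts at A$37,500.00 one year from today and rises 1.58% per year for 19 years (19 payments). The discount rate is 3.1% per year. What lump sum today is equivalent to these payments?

A$606,608.15

Periodic rate r = 0.031 per year.
Growing ordinary annuity: PV = PMT₁ × [1 − ((1+g)/(1+r))^n] / (r − g) = 37,500 × [1 − ((1+0.0158)/(1+r))^19] / (r − 0.0158) = A$606,608.15.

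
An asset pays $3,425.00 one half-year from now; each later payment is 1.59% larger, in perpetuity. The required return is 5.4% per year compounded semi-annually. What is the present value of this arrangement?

Periodic rate r = 0.054/2 per half-year.
Growing perpetuity (Gordon): PV = PMT₁ / (r − g) = 3,425 / (r − 0.0159) = $308,558.56.

$308,558.56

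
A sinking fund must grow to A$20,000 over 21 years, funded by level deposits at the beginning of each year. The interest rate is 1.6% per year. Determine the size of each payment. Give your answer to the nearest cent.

A$796.11

Level annuity due; solve FV = PMT × [((1+r)^n − 1)/r] × (1+r) for PMT.
Periodic rate r = 0.016 per year.
With n = 21: PMT = 20,000 / ([((1+r)^n − 1)/r] × (1+r)) = A$796.11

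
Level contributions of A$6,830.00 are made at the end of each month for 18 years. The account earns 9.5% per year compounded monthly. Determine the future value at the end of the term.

A$3,875,292.01

This is an ordinary annuity: 216 deposits of A$6,830.00 at the end of each month.
Periodic rate r = 0.095/12 per month; n is counted in months.
FV = PMT × [((1+r)^n − 1)/r] = 6,830 × [(1+r)^216 − 1] / r = A$3,875,292.01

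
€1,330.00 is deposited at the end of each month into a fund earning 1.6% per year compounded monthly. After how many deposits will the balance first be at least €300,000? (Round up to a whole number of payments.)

Periodic rate r = 0.016/12 per month; n is counted in months.
Ordinary annuity FV: 300,000 = 1,330 × [((1+r)^n − 1)/r].
(1+r)^n = 1 + 300,000 × r / 1,330, so n = ln(1 + 300,000·r/1,330) / ln(1+r) = 197.34.
Round up to a whole number of payments: n = 198.

198 payments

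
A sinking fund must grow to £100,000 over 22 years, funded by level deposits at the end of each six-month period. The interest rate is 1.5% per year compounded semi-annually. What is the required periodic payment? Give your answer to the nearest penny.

£1,926.75

Level ordinary annuity; solve FV = PMT × [((1+r)^n − 1)/r] for PMT.
Periodic rate r = 0.015/2 per half-year; n is counted in half-years.
With n = 44: PMT = 100,000 / ([((1+r)^n − 1)/r]) = £1,926.75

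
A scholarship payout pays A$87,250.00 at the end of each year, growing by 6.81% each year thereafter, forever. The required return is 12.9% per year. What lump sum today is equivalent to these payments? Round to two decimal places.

A$1,432,676.52

Periodic rate r = 0.129 per year.
Growing perpetuity (Gordon): PV = PMT₁ / (r − g) = 87,250 / (r − 0.0681) = A$1,432,676.52.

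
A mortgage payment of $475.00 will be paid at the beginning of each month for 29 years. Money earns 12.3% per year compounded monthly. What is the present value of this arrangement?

$45,470.12

This is an annuity due: 348 payments of $475.00 at the beginning of each month.
Periodic rate r = 0.123/12 per month; n is counted in months.
PV = PMT × [(1 − (1+r)^−n)/r] × (1+r) = 475 × [1 − (1+r)^−348] / r × (1+r) = $45,470.12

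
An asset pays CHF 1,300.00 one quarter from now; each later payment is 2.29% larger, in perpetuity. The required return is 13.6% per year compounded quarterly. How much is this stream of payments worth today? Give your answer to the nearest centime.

Periodic rate r = 0.136/4 per quarter.
Growing perpetuity (Gordon): PV = PMT₁ / (r − g) = 1,300 / (r − 0.0229) = CHF 117,117.12.

CHF 117,117.12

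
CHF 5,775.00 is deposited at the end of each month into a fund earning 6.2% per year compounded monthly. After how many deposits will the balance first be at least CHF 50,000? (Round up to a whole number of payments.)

9 payments

Periodic rate r = 0.062/12 per month; n is counted in months.
Ordinary annuity FV: 50,000 = 5,775 × [((1+r)^n − 1)/r].
(1+r)^n = 1 + 50,000 × r / 5,775, so n = ln(1 + 50,000·r/5,775) / ln(1+r) = 8.49.
Round up to a whole number of payments: n = 9.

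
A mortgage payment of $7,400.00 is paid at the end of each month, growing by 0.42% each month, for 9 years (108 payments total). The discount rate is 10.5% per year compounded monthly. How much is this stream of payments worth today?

$628,258.57

Periodic rate r = 0.105/12 per month; n is counted in months.
Growing ordinary annuity: PV = PMT₁ × [1 − ((1+g)/(1+r))^n] / (r − g) = 7,400 × [1 − ((1+0.0042)/(1+r))^108] / (r − 0.0042) = $628,258.57.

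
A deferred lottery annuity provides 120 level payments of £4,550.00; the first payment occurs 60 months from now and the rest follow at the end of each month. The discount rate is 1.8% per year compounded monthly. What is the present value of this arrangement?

£457,076.51

Ordinary annuity of 120 payments, first payment at period 60.
Periodic rate r = 0.018/12 per month; n is counted in months.
The ordinary-annuity PV formula values the stream one period before the first payment (period 59); discount that back 59 periods:
PV₀ = 4,550 × [1 − (1+r)^−120] / r × (1+r)^−59 = £457,076.51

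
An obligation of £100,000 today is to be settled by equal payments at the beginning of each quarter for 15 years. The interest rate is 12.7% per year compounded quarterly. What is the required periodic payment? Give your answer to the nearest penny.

Level annuity due; solve PV = PMT × [(1 − (1+r)^−n)/r] × (1+r) for PMT.
Periodic rate r = 0.127/4 per quarter; n is counted in quarters.
With n = 60: PMT = 100,000 / ([(1 − (1+r)^−n)/r] × (1+r)) = £3,634.44

£3,634.44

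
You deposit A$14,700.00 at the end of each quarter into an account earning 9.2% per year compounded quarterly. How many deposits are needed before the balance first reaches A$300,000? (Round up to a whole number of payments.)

Periodic rate r = 0.092/4 per quarter; n is counted in quarters.
Ordinary annuity FV: 300,000 = 14,700 × [((1+r)^n − 1)/r].
(1+r)^n = 1 + 300,000 × r / 14,700, so n = ln(1 + 300,000·r/14,700) / ln(1+r) = 16.92.
Round up to a whole number of payments: n = 17.

17 payments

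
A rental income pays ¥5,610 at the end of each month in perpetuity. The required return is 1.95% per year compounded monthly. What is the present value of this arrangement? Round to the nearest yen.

¥3,452,308

Periodic rate r = 0.0195/12 per month.
Level perpetuity: PV = PMT / r = 5,610 / (0.0195/12) = ¥3,452,308.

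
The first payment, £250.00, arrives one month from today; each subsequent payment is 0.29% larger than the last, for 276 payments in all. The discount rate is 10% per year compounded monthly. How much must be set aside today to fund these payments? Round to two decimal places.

£35,655.09

Periodic rate r = 0.1/12 per month; n is counted in months.
Growing ordinary annuity: PV = PMT₁ × [1 − ((1+g)/(1+r))^n] / (r − g) = 250 × [1 − ((1+0.0029)/(1+r))^276] / (r − 0.0029) = £35,655.09.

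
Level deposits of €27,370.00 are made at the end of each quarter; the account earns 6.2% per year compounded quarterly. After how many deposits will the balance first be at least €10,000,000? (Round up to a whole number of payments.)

124 payments

Periodic rate r = 0.062/4 per quarter; n is counted in quarters.
Ordinary annuity FV: 10,000,000 = 27,370 × [((1+r)^n − 1)/r].
(1+r)^n = 1 + 10,000,000 × r / 27,370, so n = ln(1 + 10,000,000·r/27,370) / ln(1+r) = 123.31.
Round up to a whole number of payments: n = 124.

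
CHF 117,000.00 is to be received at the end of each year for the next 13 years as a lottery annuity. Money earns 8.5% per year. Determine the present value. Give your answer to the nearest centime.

This is an ordinary annuity: 13 payments of CHF 117,000.00 at the end of each year.
Periodic rate r = 0.085 per year.
PV = PMT × [(1 − (1+r)^−n)/r] = 117,000 × [1 − (1+r)^−13] / r = CHF 899,841.72

CHF 899,841.72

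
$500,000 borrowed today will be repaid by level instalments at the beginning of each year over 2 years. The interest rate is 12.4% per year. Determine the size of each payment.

$264,595.10

Level annuity due; solve PV = PMT × [(1 − (1+r)^−n)/r] × (1+r) for PMT.
Periodic rate r = 0.124 per year.
With n = 2: PMT = 500,000 / ([(1 − (1+r)^−n)/r] × (1+r)) = $264,595.10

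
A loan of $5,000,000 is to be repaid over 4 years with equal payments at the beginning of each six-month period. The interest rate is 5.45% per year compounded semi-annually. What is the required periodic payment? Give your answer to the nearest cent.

Level annuity due; solve PV = PMT × [(1 − (1+r)^−n)/r] × (1+r) for PMT.
Periodic rate r = 0.0545/2 per half-year; n is counted in half-years.
With n = 8: PMT = 5,000,000 / ([(1 − (1+r)^−n)/r] × (1+r)) = $685,366.44

$685,366.44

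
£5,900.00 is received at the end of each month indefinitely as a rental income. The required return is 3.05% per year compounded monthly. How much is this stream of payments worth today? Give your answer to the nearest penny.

£2,321,311.48

Periodic rate r = 0.0305/12 per month.
Level perpetuity: PV = PMT / r = 5,900 / (0.0305/12) = £2,321,311.48.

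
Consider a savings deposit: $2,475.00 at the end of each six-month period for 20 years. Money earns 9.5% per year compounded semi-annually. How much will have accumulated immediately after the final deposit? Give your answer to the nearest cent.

$281,354.06

This is an ordinary annuity: 40 deposits of $2,475.00 at the end of each six-month period.
Periodic rate r = 0.095/2 per half-year; n is counted in half-years.
FV = PMT × [((1+r)^n − 1)/r] = 2,475 × [(1+r)^40 − 1] / r = $281,354.06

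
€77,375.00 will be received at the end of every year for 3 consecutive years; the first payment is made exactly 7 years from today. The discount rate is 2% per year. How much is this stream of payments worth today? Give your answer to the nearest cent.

€198,142.35

Ordinary annuity of 3 payments, first payment at period 7.
Periodic rate r = 0.02 per year.
The ordinary-annuity PV formula values the stream one period before the first payment (period 6); discount that back 6 periods:
PV₀ = 77,375 × [1 − (1+r)^−3] / r × (1+r)^−6 = €198,142.35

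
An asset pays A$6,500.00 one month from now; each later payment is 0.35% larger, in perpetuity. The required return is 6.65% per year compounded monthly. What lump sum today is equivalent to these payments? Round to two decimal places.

A$3,183,673.47

Periodic rate r = 0.0665/12 per month.
Growing perpetuity (Gordon): PV = PMT₁ / (r − g) = 6,500 / (r − 0.0035) = A$3,183,673.47.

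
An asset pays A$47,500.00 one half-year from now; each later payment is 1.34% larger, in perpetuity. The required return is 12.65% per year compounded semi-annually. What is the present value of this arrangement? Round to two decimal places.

Periodic rate r = 0.1265/2 per half-year.
Growing perpetuity (Gordon): PV = PMT₁ / (r − g) = 47,500 / (r − 0.0134) = A$952,858.58.

A$952,858.58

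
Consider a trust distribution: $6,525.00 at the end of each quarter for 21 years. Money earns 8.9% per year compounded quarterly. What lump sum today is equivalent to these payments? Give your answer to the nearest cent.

$247,078.58

This is an ordinary annuity: 84 payments of $6,525.00 at the end of each quarter.
Periodic rate r = 0.089/4 per quarter; n is counted in quarters.
PV = PMT × [(1 − (1+r)^−n)/r] = 6,525 × [1 − (1+r)^−84] / r = $247,078.58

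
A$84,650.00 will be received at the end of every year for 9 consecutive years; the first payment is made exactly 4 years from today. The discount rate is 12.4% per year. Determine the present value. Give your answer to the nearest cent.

Ordinary annuity of 9 payments, first payment at period 4.
Periodic rate r = 0.124 per year.
The ordinary-annuity PV formula values the stream one period before the first payment (period 3); discount that back 3 periods:
PV₀ = 84,650 × [1 − (1+r)^−9] / r × (1+r)^−3 = A$312,851.58

A$312,851.58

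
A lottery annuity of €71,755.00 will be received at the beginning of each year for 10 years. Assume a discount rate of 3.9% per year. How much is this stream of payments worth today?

This is an annuity due: 10 payments of €71,755.00 at the beginning of each year.
Periodic rate r = 0.039 per year.
PV = PMT × [(1 − (1+r)^−n)/r] × (1+r) = 71,755 × [1 − (1+r)^−10] / r × (1+r) = €607,716.74

€607,716.74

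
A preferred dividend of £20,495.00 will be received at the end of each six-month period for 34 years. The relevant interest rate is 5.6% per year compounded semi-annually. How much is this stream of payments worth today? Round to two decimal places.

This is an ordinary annuity: 68 payments of £20,495.00 at the end of each six-month period.
Periodic rate r = 0.056/2 per half-year; n is counted in half-years.
PV = PMT × [(1 − (1+r)^−n)/r] = 20,495 × [1 − (1+r)^−68] / r = £620,031.30

£620,031.30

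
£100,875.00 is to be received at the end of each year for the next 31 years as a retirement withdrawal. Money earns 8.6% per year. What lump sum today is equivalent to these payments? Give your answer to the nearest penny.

£1,082,065.82

This is an ordinary annuity: 31 payments of £100,875.00 at the end of each year.
Periodic rate r = 0.086 per year.
PV = PMT × [(1 − (1+r)^−n)/r] = 100,875 × [1 − (1+r)^−31] / r = £1,082,065.82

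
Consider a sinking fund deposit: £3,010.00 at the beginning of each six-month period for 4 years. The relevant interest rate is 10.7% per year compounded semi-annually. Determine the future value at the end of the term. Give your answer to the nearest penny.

£30,662.25

This is an annuity due: 8 deposits of £3,010.00 at the beginning of each six-month period.
Periodic rate r = 0.107/2 per half-year; n is counted in half-years.
FV = PMT × [((1+r)^n − 1)/r] × (1+r) = 3,010 × [(1+r)^8 − 1] / r × (1+r) = £30,662.25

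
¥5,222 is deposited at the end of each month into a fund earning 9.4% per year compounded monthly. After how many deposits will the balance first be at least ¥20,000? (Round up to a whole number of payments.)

Periodic rate r = 0.094/12 per month; n is counted in months.
Ordinary annuity FV: 20,000 = 5,222 × [((1+r)^n − 1)/r].
(1+r)^n = 1 + 20,000 × r / 5,222, so n = ln(1 + 20,000·r/5,222) / ln(1+r) = 3.79.
Round up to a whole number of payments: n = 4.

4 payments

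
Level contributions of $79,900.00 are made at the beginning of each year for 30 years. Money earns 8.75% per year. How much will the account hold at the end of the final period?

$11,305,282.00

This is an annuity due: 30 deposits of $79,900.00 at the beginning of each year.
Periodic rate r = 0.0875 per year.
FV = PMT × [((1+r)^n − 1)/r] × (1+r) = 79,900 × [(1+r)^30 − 1] / r × (1+r) = $11,305,282.00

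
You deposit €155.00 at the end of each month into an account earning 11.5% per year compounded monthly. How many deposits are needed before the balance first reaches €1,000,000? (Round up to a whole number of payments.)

435 payments

Periodic rate r = 0.115/12 per month; n is counted in months.
Ordinary annuity FV: 1,000,000 = 155 × [((1+r)^n − 1)/r].
(1+r)^n = 1 + 1,000,000 × r / 155, so n = ln(1 + 1,000,000·r/155) / ln(1+r) = 434.11.
Round up to a whole number of payments: n = 435.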